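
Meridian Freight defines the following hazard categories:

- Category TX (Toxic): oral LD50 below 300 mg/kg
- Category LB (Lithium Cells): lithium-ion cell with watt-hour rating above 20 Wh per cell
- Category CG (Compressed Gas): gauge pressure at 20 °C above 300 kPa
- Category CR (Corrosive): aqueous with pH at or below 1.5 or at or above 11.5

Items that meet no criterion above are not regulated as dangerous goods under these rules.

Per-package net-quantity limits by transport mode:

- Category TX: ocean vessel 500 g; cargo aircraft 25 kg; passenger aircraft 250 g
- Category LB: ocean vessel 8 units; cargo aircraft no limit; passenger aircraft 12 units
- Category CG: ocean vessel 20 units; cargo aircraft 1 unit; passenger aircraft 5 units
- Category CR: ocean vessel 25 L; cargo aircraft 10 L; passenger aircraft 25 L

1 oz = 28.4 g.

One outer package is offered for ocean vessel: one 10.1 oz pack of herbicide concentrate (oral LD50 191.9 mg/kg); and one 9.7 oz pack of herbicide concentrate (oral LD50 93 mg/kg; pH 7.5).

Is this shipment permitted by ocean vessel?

No

Oral LD50 191.9 mg/kg meets the Category TX criterion (Toxic), so the herbicide concentrate is Category TX.
With oral LD50 93 mg/kg (< 300 mg/kg), the herbicide concentrate falls in Category TX.
Total Category TX: (one 10.1 oz pack = 286.84 g) + (one 9.7 oz pack = 275.48 g) = 562.32 g.
562.32 g > 500 g (ocean vessel limit, Category TX) — over the limit.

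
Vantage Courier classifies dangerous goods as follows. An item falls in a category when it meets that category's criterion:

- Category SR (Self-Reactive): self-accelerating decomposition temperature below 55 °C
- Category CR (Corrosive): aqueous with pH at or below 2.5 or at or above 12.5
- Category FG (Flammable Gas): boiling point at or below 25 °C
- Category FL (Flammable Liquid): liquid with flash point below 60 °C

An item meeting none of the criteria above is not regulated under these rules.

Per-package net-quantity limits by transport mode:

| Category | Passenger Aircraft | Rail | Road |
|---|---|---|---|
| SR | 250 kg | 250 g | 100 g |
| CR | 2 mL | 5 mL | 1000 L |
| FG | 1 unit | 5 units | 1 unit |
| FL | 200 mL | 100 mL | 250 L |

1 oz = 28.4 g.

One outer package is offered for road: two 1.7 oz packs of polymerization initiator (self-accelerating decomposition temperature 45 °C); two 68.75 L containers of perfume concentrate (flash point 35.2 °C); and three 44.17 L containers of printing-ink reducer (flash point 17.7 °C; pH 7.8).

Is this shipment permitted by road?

No

The polymerization initiator has self-accelerating decomposition temperature 45 °C, which is < 55 °C, so it is Category SR (Self-Reactive).
Perfume concentrate: flash point 35.2 °C < 60 °C → Category FL (Flammable Liquid).
Printing-ink reducer: flash point 17.7 °C < 60 °C → Category FL (Flammable Liquid).
Total Category FL: (two 68.75 L containers = 137.5 L) + (three 44.17 L containers = 132.51 L) = 270.01 L.
270.01 L > 250 L (road limit, Category FL) — over the limit.
Category SR quantity: two 1.7 oz packs = 96.56 g.
That is within the Category SR road limit of 100 g.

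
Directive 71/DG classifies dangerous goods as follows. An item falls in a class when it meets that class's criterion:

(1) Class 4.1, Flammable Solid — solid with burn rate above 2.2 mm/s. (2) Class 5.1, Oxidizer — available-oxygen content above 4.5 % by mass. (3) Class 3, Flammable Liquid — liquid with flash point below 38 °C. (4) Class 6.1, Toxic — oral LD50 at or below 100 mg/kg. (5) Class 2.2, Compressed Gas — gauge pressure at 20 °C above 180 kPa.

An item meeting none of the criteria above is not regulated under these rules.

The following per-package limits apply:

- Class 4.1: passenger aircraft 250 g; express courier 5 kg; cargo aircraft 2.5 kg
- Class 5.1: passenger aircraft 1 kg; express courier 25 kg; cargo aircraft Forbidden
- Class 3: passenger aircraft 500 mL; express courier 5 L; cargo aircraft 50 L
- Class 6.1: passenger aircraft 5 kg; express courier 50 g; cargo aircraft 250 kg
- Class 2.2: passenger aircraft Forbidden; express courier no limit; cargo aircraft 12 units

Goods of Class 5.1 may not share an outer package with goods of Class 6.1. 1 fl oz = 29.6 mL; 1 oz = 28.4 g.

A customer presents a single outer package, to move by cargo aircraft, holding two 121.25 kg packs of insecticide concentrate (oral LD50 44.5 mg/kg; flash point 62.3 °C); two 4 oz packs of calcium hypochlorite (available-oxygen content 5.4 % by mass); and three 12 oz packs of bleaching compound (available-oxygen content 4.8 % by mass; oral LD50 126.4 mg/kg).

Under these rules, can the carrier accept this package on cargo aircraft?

Oral LD50 44.5 mg/kg meets the Class 6.1 criterion (Toxic), so the insecticide concentrate is Class 6.1.
With available-oxygen content 5.4 % by mass (> 4.5 % by mass), the calcium hypochlorite falls in Class 5.1.
The bleaching compound has available-oxygen content 4.8 % by mass, which is > 4.5 % by mass, so it is Class 5.1 (Oxidizer).
Total Class 5.1: (two 4 oz packs = 227.2 g) + (three 12 oz packs = 1022.4 g) = 1249.6 g.
By cargo aircraft, Class 5.1 is Forbidden regardless of quantity.
Class 6.1 quantity: two 121.25 kg packs = 242.5 kg.
242.5 kg is within the cargo aircraft limit of 250 kg for Class 6.1.
Class 5.1 and Class 6.1 may not share an outer package.

No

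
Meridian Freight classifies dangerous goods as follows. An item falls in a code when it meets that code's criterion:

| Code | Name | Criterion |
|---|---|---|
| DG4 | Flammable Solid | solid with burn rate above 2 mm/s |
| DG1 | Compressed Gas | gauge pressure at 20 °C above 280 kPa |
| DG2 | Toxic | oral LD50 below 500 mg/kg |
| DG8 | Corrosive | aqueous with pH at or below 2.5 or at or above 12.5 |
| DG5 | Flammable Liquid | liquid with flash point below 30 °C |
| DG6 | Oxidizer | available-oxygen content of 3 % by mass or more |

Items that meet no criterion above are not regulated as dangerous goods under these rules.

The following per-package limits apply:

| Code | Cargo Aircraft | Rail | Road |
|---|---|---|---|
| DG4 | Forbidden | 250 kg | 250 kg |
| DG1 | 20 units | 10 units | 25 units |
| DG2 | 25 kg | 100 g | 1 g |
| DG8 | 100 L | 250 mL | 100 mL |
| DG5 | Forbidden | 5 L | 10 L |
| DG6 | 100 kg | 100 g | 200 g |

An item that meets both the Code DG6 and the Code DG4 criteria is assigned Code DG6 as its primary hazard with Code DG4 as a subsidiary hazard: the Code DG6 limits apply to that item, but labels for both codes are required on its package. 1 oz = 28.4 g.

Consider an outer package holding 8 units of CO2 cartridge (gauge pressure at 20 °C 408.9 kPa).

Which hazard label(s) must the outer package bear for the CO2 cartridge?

Code DG1

With gauge pressure at 20 °C 408.9 kPa (> 280 kPa), the CO2 cartridge falls in Code DG1.
Only the Code DG1 label is required.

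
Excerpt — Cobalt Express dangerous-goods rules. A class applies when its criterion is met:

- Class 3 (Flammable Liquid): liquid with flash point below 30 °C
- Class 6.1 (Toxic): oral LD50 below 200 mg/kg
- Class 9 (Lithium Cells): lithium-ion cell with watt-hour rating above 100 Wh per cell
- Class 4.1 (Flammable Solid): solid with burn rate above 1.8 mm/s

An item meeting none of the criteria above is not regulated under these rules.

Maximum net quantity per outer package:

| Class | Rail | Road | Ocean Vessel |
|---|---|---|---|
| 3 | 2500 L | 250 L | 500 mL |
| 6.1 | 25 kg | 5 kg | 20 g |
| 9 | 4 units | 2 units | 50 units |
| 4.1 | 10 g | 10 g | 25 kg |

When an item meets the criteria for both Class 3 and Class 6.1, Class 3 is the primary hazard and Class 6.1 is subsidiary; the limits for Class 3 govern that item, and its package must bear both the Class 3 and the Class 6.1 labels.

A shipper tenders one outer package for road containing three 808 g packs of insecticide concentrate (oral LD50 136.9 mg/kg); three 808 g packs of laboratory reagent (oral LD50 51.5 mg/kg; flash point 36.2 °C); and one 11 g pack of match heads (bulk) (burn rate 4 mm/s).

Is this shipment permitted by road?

Oral LD50 136.9 mg/kg meets the Class 6.1 criterion (Toxic), so the insecticide concentrate is Class 6.1.
With oral LD50 51.5 mg/kg (< 200 mg/kg), the laboratory reagent falls in Class 6.1.
With burn rate 4 mm/s (> 1.8 mm/s), the match heads (bulk) fall in Class 4.1.
Total Class 6.1: (three 808 g packs = 2.424 kg) + (three 808 g packs = 2.424 kg) = 4.848 kg.
That is within the Class 6.1 road limit of 5 kg.
Class 4.1 quantity: 11 g.
That exceeds the Class 4.1 road limit of 10 g.

No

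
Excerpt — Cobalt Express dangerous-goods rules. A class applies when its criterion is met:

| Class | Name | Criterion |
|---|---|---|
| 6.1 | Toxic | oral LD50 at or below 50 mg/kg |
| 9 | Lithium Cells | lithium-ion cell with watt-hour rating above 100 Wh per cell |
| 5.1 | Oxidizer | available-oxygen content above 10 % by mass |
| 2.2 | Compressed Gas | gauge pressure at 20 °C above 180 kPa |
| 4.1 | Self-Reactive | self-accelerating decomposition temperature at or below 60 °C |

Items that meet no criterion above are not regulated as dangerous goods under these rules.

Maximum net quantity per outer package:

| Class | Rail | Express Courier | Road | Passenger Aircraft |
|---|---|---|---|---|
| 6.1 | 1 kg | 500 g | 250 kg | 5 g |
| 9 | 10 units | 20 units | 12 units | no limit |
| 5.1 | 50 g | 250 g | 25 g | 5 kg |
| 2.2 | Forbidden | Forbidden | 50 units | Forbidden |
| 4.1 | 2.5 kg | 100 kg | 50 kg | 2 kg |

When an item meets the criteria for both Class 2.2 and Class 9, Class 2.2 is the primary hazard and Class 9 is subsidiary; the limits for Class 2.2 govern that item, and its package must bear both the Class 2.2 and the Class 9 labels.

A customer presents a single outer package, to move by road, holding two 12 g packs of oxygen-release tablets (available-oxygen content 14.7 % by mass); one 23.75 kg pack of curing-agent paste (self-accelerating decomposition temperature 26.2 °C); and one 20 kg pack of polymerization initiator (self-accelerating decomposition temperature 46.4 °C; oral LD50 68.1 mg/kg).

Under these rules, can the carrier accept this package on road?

With available-oxygen content 14.7 % by mass (> 10 % by mass), the oxygen-release tablets fall in Class 5.1.
With self-accelerating decomposition temperature 26.2 °C (≤ 60 °C), the curing-agent paste falls in Class 4.1.
With self-accelerating decomposition temperature 46.4 °C (≤ 60 °C), the polymerization initiator falls in Class 4.1.
Class 5.1 quantity: two 12 g packs = 24 g.
24 g ≤ 25 g (road limit, Class 5.1) — within limit.
Class 4.1 net quantity: 23.75 kg + 20 kg = 43.75 kg.
That is within the Class 4.1 road limit of 50 kg.
Every hazard class is within its road limit and no segregation rule is violated.

Yes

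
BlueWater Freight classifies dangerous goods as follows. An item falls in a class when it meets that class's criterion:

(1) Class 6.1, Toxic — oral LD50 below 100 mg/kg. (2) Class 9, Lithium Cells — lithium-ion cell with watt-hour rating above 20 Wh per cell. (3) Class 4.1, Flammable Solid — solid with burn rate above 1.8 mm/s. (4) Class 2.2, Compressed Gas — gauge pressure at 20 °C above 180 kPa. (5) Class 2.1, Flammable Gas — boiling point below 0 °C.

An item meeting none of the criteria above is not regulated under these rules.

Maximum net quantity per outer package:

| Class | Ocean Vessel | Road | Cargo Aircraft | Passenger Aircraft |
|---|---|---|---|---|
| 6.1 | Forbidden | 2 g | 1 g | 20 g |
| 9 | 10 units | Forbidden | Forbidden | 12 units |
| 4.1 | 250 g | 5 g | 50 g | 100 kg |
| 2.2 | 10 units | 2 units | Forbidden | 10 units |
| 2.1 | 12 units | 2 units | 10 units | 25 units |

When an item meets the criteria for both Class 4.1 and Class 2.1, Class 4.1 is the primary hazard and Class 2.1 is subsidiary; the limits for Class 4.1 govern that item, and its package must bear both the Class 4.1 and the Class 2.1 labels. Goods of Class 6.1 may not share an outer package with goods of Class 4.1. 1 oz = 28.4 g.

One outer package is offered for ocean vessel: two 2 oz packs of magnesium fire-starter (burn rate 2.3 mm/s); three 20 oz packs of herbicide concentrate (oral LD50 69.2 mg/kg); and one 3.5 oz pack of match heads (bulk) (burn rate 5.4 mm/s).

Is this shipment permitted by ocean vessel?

With burn rate 2.3 mm/s (> 1.8 mm/s), the magnesium fire-starter falls in Class 4.1.
The herbicide concentrate has oral LD50 69.2 mg/kg, which is < 100 mg/kg, so it is Class 6.1 (Toxic).
With burn rate 5.4 mm/s (> 1.8 mm/s), the match heads (bulk) fall in Class 4.1.
Class 6.1 quantity: three 20 oz packs = 1.704 kg.
By ocean vessel, Class 6.1 is Forbidden regardless of quantity.
Total Class 4.1: (two 2 oz packs = 113.6 g) + (one 3.5 oz pack = 99.4 g) = 213 g.
213 g is within the ocean vessel limit of 250 g for Class 4.1.
Class 6.1 and Class 4.1 may not share an outer package.

No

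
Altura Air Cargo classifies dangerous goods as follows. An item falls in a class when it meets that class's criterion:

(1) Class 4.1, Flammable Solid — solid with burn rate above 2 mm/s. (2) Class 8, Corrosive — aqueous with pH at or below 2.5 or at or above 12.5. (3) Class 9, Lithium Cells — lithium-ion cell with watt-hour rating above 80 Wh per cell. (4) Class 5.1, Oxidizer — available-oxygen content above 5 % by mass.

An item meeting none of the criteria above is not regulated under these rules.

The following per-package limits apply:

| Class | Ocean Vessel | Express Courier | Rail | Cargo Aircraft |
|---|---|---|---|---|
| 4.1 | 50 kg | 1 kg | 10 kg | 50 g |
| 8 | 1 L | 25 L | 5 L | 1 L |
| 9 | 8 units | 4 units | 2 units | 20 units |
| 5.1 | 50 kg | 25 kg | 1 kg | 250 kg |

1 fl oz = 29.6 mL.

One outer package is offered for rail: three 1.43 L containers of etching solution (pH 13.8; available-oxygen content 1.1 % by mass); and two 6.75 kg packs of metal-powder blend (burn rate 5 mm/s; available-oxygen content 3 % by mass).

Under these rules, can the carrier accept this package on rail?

The etching solution has pH 13.8, which is ≥ 12.5, so it is Class 8 (Corrosive).
With burn rate 5 mm/s (> 2 mm/s), the metal-powder blend falls in Class 4.1.
Class 8 quantity: three 1.43 L containers = 4.29 L.
That is within the Class 8 rail limit of 5 L.
Class 4.1 quantity: two 6.75 kg packs = 13.5 kg.
13.5 kg > 10 kg (rail limit, Class 4.1) — over the limit.

No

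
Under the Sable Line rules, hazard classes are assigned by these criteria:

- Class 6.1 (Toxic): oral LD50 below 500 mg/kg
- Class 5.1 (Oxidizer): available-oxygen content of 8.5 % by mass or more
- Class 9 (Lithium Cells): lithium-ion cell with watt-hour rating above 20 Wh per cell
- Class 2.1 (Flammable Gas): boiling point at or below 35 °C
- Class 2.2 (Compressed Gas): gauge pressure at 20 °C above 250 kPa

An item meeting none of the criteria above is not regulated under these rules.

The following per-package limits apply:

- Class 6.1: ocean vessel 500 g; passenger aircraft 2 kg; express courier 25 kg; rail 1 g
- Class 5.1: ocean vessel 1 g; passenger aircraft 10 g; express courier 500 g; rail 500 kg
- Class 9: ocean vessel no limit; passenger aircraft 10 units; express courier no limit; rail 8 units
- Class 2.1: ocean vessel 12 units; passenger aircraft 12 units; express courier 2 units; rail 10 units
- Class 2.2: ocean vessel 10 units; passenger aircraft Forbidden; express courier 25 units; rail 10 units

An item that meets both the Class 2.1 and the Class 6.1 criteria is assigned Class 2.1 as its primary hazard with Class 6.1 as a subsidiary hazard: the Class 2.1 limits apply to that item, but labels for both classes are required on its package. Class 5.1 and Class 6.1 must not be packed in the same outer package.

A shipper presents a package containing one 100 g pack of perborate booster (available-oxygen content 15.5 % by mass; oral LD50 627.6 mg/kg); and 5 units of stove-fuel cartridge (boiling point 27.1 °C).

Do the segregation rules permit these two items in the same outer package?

Perborate booster: available-oxygen content 15.5 % by mass ≥ 8.5 % by mass → Class 5.1 (Oxidizer).
The stove-fuel cartridge has boiling point 27.1 °C, which is ≤ 35 °C, so it is Class 2.1 (Flammable Gas).
No segregation rule bars Class 5.1 with Class 2.1.

Yes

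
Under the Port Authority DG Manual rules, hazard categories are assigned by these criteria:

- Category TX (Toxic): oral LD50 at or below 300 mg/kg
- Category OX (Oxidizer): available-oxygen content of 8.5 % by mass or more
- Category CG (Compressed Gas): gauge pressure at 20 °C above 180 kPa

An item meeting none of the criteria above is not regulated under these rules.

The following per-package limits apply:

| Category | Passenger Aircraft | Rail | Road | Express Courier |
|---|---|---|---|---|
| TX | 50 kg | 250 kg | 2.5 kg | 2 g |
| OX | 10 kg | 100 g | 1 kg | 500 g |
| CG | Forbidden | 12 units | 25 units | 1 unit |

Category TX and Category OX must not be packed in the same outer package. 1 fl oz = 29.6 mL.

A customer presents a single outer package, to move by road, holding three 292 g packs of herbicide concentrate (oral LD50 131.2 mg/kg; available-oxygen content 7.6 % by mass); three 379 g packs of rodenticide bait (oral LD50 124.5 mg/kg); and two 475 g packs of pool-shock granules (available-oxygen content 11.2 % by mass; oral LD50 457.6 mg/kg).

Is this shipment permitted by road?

No

The herbicide concentrate has oral LD50 131.2 mg/kg, which is ≤ 300 mg/kg, so it is Category TX (Toxic).
With oral LD50 124.5 mg/kg (≤ 300 mg/kg), the rodenticide bait falls in Category TX.
Available-oxygen content 11.2 % by mass meets the Category OX criterion (Oxidizer), so the pool-shock granules are Category OX.
Total Category TX: (three 292 g packs = 876 g) + (three 379 g packs = 1.137 kg) = 2.013 kg.
2.013 kg ≤ 2.5 kg (road limit, Category TX) — within limit.
Category OX quantity: two 475 g packs = 950 g.
950 g is within the road limit of 1 kg for Category OX.
Category TX and Category OX may not share an outer package.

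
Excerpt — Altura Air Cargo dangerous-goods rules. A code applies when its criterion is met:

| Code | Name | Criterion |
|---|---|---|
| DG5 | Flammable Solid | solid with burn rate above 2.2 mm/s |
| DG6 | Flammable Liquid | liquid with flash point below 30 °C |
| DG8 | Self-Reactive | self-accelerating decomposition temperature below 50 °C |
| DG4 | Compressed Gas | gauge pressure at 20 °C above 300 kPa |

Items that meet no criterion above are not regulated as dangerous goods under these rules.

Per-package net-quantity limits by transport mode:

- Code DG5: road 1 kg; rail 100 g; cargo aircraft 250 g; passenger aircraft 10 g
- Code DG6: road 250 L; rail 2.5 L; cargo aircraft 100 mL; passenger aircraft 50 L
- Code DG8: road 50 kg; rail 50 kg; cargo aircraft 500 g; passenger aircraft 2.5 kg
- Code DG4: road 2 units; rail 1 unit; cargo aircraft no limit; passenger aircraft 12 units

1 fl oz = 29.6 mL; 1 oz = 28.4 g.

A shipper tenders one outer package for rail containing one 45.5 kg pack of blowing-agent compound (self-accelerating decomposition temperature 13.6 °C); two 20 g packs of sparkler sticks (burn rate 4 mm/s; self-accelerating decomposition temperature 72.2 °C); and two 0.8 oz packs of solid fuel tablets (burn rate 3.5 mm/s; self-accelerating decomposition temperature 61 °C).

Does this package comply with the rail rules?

With self-accelerating decomposition temperature 13.6 °C (< 50 °C), the blowing-agent compound falls in Code DG8.
With burn rate 4 mm/s (> 2.2 mm/s), the sparkler sticks fall in Code DG5.
With burn rate 3.5 mm/s (> 2.2 mm/s), the solid fuel tablets fall in Code DG5.
Code DG8 quantity: 45.5 kg.
45.5 kg is within the rail limit of 50 kg for Code DG8.
Code DG5 net quantity: (two 20 g packs = 40 g) + (two 0.8 oz packs = 45.44 g) = 85.44 g.
85.44 g ≤ 100 g (rail limit, Code DG5) — within limit.
Every hazard code is within its rail limit and no segregation rule is violated.

Yes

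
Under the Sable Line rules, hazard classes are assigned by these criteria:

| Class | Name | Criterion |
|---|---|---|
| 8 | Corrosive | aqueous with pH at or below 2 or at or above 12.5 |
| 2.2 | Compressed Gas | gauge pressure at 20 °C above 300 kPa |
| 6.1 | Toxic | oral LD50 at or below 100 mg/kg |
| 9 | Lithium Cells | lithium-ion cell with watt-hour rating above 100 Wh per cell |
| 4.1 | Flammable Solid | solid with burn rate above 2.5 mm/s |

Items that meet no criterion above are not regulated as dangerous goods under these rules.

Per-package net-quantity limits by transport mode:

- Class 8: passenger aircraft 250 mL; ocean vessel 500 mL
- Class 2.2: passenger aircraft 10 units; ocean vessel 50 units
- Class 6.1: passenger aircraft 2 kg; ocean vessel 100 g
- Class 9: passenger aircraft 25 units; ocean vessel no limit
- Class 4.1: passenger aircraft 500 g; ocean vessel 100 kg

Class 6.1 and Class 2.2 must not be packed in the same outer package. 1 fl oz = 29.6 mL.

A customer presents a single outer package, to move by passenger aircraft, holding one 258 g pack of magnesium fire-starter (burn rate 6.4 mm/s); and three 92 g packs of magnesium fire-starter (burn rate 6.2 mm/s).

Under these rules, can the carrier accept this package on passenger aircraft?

The magnesium fire-starter has burn rate 6.4 mm/s, which is > 2.5 mm/s, so it is Class 4.1 (Flammable Solid).
Burn rate 6.2 mm/s meets the Class 4.1 criterion (Flammable Solid), so the magnesium fire-starter is Class 4.1.
Total Class 4.1: 258 g + (three 92 g packs = 276 g) = 534 g.
534 g > 500 g (passenger aircraft limit, Class 4.1) — over the limit.

No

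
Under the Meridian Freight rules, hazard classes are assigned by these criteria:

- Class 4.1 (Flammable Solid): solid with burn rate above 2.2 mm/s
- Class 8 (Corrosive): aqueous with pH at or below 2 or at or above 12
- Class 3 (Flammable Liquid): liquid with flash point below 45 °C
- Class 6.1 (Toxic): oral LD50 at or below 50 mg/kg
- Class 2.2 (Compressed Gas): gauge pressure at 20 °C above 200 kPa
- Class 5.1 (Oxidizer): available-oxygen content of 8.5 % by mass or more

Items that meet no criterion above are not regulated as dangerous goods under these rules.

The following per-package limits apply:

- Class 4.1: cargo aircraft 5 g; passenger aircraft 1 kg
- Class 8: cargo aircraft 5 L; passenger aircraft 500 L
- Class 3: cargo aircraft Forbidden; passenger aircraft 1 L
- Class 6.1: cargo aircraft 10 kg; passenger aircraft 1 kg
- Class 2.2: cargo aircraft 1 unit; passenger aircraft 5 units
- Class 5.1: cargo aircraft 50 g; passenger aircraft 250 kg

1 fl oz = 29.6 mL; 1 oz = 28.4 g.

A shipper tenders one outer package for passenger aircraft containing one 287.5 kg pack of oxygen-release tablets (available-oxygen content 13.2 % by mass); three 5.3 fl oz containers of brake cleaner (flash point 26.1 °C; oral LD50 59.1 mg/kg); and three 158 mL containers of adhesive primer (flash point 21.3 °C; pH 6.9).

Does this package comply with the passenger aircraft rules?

Available-oxygen content 13.2 % by mass meets the Class 5.1 criterion (Oxidizer), so the oxygen-release tablets are Class 5.1.
Brake cleaner: flash point 26.1 °C < 45 °C → Class 3 (Flammable Liquid).
The adhesive primer has flash point 21.3 °C, which is < 45 °C, so it is Class 3 (Flammable Liquid).
Class 5.1 quantity: 287.5 kg.
That exceeds the Class 5.1 passenger aircraft limit of 250 kg.
Class 3 net quantity: (three 5.3 fl oz containers = 470.64 mL) + (three 158 mL containers = 474 mL) = 944.64 mL.
944.64 mL ≤ 1 L (passenger aircraft limit, Class 3) — within limit.

No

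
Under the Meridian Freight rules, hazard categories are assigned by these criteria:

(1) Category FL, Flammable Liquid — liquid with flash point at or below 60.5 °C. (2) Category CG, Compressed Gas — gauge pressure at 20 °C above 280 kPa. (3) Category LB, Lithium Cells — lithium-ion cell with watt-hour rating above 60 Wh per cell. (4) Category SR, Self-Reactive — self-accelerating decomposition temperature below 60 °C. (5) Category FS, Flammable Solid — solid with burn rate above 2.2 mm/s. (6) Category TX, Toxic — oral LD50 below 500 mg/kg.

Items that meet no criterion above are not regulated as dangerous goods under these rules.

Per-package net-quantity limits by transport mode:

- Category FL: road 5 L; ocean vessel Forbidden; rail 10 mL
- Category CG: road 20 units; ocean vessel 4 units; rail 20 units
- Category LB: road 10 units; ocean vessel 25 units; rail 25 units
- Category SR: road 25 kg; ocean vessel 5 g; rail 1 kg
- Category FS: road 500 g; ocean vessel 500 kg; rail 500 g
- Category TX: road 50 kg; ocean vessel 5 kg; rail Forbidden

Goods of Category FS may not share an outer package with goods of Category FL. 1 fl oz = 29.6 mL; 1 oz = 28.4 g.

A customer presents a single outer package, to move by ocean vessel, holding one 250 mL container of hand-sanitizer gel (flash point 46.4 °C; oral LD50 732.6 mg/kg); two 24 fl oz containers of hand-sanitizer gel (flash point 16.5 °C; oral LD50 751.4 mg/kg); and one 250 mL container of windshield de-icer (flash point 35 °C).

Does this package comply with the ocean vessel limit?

With flash point 46.4 °C (≤ 60.5 °C), the hand-sanitizer gel falls in Category FL.
Flash point 16.5 °C meets the Category FL criterion (Flammable Liquid), so the hand-sanitizer gel is Category FL.
With flash point 35 °C (≤ 60.5 °C), the windshield de-icer falls in Category FL.
Total Category FL: 250 mL + (two 24 fl oz containers = 1420.8 mL) + 250 mL = 1920.8 mL.
By ocean vessel, Category FL is Forbidden regardless of quantity.

No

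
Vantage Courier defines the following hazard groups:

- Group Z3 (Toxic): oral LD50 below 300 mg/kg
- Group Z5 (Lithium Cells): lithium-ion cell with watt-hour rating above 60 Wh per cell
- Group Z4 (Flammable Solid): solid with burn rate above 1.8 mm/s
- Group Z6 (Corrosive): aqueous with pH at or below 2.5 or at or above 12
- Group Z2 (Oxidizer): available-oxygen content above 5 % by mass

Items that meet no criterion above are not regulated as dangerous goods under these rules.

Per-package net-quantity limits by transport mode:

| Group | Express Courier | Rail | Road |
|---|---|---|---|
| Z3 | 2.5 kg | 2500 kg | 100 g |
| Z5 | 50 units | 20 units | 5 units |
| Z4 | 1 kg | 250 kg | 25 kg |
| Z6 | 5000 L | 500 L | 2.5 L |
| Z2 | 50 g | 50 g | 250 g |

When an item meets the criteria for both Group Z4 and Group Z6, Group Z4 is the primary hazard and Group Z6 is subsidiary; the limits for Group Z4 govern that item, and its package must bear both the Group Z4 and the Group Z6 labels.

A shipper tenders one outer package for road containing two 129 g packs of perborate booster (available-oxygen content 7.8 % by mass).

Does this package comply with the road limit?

The perborate booster has available-oxygen content 7.8 % by mass, which is > 5 % by mass, so it is Group Z2 (Oxidizer).
Group Z2 quantity: two 129 g packs = 258 g.
258 g exceeds the road limit of 250 g for Group Z2.

No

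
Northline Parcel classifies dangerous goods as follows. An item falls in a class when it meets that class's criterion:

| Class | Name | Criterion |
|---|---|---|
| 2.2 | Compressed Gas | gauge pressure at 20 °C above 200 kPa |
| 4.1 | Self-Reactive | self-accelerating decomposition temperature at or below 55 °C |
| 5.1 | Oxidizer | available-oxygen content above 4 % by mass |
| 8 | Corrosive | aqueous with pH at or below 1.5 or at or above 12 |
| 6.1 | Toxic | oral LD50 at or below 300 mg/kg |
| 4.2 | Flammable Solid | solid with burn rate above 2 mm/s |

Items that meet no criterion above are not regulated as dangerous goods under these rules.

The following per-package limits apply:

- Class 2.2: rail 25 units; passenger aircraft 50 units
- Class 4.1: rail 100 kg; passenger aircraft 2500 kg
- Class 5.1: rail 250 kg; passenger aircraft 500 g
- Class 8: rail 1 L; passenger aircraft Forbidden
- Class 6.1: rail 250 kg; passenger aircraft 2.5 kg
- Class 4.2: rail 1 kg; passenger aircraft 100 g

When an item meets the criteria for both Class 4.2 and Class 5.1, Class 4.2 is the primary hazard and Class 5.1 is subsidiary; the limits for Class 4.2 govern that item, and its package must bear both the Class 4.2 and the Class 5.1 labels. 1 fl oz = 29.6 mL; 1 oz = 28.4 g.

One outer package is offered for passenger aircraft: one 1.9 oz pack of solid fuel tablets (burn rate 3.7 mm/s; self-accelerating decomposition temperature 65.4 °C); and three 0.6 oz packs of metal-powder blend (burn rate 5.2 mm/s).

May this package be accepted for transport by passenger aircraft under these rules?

Solid fuel tablets: burn rate 3.7 mm/s > 2 mm/s → Class 4.2 (Flammable Solid).
Metal-powder blend: burn rate 5.2 mm/s > 2 mm/s → Class 4.2 (Flammable Solid).
Total Class 4.2: (one 1.9 oz pack = 53.96 g) + (three 0.6 oz packs = 51.12 g) = 105.08 g.
105.08 g exceeds the passenger aircraft limit of 100 g for Class 4.2.

No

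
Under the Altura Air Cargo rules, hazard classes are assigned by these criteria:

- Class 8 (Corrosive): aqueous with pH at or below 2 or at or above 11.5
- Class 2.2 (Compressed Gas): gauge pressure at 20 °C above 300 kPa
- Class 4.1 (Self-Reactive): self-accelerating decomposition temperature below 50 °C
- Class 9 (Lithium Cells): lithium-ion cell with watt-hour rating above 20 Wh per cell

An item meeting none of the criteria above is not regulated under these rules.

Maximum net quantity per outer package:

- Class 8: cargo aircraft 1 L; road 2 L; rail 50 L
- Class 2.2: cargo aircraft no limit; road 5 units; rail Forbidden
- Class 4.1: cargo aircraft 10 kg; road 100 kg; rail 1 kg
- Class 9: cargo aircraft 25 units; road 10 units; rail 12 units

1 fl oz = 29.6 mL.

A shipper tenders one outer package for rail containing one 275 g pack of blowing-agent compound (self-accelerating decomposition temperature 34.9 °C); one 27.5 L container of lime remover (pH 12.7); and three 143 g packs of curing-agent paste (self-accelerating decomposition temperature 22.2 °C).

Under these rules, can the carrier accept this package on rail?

With self-accelerating decomposition temperature 34.9 °C (< 50 °C), the blowing-agent compound falls in Class 4.1.
Lime remover: pH 12.7 ≥ 11.5 → Class 8 (Corrosive).
With self-accelerating decomposition temperature 22.2 °C (< 50 °C), the curing-agent paste falls in Class 4.1.
Class 4.1 net quantity: 275 g + (three 143 g packs = 429 g) = 704 g.
704 g is within the rail limit of 1 kg for Class 4.1.
Class 8 quantity: 27.5 L.
27.5 L ≤ 50 L (rail limit, Class 8) — within limit.
Every hazard class is within its rail limit and no segregation rule is violated.

Yes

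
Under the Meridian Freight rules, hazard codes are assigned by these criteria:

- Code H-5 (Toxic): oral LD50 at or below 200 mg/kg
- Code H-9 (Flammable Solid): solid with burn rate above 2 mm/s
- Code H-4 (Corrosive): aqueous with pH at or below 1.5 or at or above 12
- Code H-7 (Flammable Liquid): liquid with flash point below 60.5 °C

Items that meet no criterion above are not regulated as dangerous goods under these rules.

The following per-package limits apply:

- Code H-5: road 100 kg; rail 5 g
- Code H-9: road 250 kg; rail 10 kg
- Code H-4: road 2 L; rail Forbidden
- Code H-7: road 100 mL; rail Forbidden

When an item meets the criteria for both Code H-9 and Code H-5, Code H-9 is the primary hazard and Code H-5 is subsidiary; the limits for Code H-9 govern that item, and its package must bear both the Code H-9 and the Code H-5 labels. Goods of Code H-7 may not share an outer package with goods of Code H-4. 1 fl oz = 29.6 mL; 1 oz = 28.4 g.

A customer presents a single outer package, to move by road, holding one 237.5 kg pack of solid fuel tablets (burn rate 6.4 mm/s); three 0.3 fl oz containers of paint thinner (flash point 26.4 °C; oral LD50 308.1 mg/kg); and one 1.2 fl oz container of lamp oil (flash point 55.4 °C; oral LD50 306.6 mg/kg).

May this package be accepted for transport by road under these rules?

Yes

The solid fuel tablets have burn rate 6.4 mm/s, which is > 2 mm/s, so they are Code H-9 (Flammable Solid).
With flash point 26.4 °C (< 60.5 °C), the paint thinner falls in Code H-7.
The lamp oil has flash point 55.4 °C, which is < 60.5 °C, so it is Code H-7 (Flammable Liquid).
Total Code H-7: (three 0.3 fl oz containers = 26.64 mL) + (one 1.2 fl oz container = 35.52 mL) = 62.16 mL.
That is within the Code H-7 road limit of 100 mL.
Code H-9 quantity: 237.5 kg.
237.5 kg ≤ 250 kg (road limit, Code H-9) — within limit.
The segregation rule (Code H-7 with Code H-4) does not apply to Code H-7 with Code H-9.
Every hazard code is within its road limit and no segregation rule is violated.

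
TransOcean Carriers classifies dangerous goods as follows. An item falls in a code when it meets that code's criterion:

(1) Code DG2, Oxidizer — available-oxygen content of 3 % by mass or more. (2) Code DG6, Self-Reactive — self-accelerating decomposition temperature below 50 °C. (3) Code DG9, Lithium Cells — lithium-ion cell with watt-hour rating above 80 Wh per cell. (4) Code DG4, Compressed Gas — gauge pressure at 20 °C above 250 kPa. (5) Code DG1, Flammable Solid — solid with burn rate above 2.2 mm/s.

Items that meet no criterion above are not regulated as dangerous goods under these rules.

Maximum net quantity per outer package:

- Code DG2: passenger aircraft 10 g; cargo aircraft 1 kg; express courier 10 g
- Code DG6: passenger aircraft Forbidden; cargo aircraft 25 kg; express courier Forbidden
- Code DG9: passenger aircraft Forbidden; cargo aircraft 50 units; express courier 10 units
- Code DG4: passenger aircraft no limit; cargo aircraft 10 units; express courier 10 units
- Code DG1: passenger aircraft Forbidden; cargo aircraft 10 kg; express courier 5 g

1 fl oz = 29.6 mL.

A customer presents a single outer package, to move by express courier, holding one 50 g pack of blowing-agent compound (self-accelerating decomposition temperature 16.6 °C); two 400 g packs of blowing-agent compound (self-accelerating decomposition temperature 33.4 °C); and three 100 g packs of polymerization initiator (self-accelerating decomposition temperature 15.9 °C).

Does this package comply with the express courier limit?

No

Blowing-agent compound: self-accelerating decomposition temperature 16.6 °C < 50 °C → Code DG6 (Self-Reactive).
Self-accelerating decomposition temperature 33.4 °C meets the Code DG6 criterion (Self-Reactive), so the blowing-agent compound is Code DG6.
Polymerization initiator: self-accelerating decomposition temperature 15.9 °C < 50 °C → Code DG6 (Self-Reactive).
Code DG6 net quantity: 50 g + (two 400 g packs = 800 g) + (three 100 g packs = 300 g) = 1.15 kg.
Code DG6 is Forbidden by express courier.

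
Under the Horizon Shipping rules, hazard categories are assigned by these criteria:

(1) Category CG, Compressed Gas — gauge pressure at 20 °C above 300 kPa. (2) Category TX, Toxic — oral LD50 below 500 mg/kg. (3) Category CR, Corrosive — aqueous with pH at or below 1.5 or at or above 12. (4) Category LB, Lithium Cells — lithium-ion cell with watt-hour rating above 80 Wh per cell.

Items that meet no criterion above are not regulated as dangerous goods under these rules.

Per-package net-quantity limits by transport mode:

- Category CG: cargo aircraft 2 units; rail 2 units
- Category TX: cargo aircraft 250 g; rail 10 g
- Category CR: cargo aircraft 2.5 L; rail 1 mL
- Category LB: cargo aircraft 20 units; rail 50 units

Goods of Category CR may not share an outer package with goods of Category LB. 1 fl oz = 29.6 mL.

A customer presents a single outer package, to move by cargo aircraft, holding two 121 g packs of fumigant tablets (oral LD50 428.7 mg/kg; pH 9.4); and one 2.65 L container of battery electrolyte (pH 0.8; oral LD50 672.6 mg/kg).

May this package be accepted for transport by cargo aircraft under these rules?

Oral LD50 428.7 mg/kg meets the Category TX criterion (Toxic), so the fumigant tablets are Category TX.
With pH 0.8 (≤ 1.5), the battery electrolyte falls in Category CR.
Category CR quantity: 2.65 L.
2.65 L exceeds the cargo aircraft limit of 2.5 L for Category CR.
Category TX quantity: two 121 g packs = 242 g.
242 g ≤ 250 g (cargo aircraft limit, Category TX) — within limit.
The segregation rule (Category CR with Category LB) does not apply to Category CR with Category TX.

No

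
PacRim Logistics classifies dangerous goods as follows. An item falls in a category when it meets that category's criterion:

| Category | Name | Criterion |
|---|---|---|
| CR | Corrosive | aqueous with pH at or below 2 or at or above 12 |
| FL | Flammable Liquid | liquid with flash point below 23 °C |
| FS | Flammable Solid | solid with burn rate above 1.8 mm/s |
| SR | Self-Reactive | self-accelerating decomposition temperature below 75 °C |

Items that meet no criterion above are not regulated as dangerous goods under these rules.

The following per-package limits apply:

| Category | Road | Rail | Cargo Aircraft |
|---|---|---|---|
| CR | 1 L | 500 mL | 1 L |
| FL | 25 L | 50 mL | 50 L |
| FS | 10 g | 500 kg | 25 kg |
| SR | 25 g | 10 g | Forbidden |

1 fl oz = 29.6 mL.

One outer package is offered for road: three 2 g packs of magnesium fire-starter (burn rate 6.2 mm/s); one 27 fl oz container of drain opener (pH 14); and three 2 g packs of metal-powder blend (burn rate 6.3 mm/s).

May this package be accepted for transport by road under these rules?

The magnesium fire-starter has burn rate 6.2 mm/s, which is > 1.8 mm/s, so it is Category FS (Flammable Solid).
With pH 14 (≥ 12), the drain opener falls in Category CR.
With burn rate 6.3 mm/s (> 1.8 mm/s), the metal-powder blend falls in Category FS.
Category FS net quantity: (three 2 g packs = 6 g) + (three 2 g packs = 6 g) = 12 g.
That exceeds the Category FS road limit of 10 g.
Category CR quantity: one 27 fl oz container = 799.2 mL.
That is within the Category CR road limit of 1 L.

No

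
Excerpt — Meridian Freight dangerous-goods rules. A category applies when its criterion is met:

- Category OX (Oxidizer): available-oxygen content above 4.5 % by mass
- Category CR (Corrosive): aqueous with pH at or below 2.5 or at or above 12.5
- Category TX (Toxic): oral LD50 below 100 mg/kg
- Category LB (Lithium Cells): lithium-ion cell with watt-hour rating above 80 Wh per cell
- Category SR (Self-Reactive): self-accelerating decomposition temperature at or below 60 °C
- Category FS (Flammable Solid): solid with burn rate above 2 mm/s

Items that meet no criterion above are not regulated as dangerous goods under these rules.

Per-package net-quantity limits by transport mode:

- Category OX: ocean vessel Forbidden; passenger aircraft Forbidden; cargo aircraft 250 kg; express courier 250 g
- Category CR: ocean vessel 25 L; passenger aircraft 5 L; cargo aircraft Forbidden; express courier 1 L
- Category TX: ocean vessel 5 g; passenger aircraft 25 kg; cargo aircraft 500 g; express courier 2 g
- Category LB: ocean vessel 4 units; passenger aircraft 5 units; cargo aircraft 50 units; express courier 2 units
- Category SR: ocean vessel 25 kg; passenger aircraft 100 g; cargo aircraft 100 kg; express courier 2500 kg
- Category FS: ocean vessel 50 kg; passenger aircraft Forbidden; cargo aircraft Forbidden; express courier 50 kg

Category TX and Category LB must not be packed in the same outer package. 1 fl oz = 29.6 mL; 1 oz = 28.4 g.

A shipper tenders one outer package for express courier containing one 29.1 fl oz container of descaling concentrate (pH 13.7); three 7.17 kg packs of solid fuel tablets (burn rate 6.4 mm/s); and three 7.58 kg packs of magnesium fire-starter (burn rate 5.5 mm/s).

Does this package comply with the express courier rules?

The descaling concentrate has pH 13.7, which is ≥ 12.5, so it is Category CR (Corrosive).
Burn rate 6.4 mm/s meets the Category FS criterion (Flammable Solid), so the solid fuel tablets are Category FS.
Magnesium fire-starter: burn rate 5.5 mm/s > 2 mm/s → Category FS (Flammable Solid).
Total Category FS: (three 7.17 kg packs = 21.51 kg) + (three 7.58 kg packs = 22.74 kg) = 44.25 kg.
44.25 kg is within the express courier limit of 50 kg for Category FS.
Category CR quantity: one 29.1 fl oz container = 861.36 mL.
That is within the Category CR express courier limit of 1 L.
The segregation rule (Category TX with Category LB) does not apply to Category FS with Category CR.
Every hazard category is within its express courier limit and no segregation rule is violated.

Yes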